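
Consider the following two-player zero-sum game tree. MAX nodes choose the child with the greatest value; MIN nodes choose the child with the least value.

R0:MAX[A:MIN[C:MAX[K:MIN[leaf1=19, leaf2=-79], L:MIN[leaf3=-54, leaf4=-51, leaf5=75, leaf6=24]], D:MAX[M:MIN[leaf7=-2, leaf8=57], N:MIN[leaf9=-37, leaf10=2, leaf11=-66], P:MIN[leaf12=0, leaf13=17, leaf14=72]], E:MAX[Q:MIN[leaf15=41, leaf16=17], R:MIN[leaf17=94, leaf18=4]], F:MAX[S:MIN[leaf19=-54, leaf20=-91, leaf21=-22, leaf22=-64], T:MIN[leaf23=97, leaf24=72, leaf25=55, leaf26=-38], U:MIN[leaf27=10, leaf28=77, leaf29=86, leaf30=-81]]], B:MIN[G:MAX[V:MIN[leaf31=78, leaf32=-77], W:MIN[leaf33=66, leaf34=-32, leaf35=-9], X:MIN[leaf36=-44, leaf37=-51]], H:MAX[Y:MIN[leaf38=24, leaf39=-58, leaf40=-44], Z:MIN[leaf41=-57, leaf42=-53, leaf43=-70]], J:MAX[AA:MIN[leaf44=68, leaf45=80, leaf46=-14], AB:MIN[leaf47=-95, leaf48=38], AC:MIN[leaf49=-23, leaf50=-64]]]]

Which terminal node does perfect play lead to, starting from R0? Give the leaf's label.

K (MIN): min(19, -79) = -79
L (MIN): min(-54, -51, 75, 24) = -54
C (MAX): max(-79, -54) = -54
M (MIN): min(-2, 57) = -2
N (MIN): min(-37, 2, -66) = -66
P (MIN): min(0, 17, 72) = 0
D (MAX): max(-2, -66, 0) = 0
Q (MIN): min(41, 17) = 17
R (MIN): min(94, 4) = 4
E (MAX): max(17, 4) = 17
S (MIN): min(-54, -91, -22, -64) = -91
T (MIN): min(97, 72, 55, -38) = -38
U (MIN): min(10, 77, 86, -81) = -81
F (MAX): max(-91, -38, -81) = -38
A (MIN): min(-54, 0, 17, -38) = -54
V (MIN): min(78, -77) = -77
W (MIN): min(66, -32, -9) = -32
X (MIN): min(-44, -51) = -51
G (MAX): max(-77, -32, -51) = -32
Y (MIN): min(24, -58, -44) = -58
Z (MIN): min(-57, -53, -70) = -70
H (MAX): max(-58, -70) = -58
AA (MIN): min(68, 80, -14) = -14
AB (MIN): min(-95, 38) = -95
AC (MIN): min(-23, -64) = -64
J (MAX): max(-14, -95, -64) = -14
B (MIN): min(-32, -58, -14) = -58
R0 (MAX): max(-54, -58) = -54
At R0, MAX picks A (highest: -54).
At A, MIN picks C (lowest: -54).
At C, MAX picks L (highest: -54).
At L, MIN picks leaf3 (lowest: -54).
Terminal value -54.

leaf3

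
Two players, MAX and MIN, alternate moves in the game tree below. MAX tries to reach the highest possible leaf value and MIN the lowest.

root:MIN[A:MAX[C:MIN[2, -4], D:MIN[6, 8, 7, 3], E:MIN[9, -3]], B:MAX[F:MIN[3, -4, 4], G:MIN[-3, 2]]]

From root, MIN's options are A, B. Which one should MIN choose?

C (MIN): min(2, -4) = -4
D (MIN): min(6, 8, 7, 3) = 3
E (MIN): min(9, -3) = -3
A (MAX): max(-4, 3, -3) = 3
F (MIN): min(3, -4, 4) = -4
G (MIN): min(-3, 2) = -3
B (MAX): max(-4, -3) = -3
root (MIN): min(3, -3) = -3
MIN at root wants the lowest of {A=3, B=-3}, so chooses B.

B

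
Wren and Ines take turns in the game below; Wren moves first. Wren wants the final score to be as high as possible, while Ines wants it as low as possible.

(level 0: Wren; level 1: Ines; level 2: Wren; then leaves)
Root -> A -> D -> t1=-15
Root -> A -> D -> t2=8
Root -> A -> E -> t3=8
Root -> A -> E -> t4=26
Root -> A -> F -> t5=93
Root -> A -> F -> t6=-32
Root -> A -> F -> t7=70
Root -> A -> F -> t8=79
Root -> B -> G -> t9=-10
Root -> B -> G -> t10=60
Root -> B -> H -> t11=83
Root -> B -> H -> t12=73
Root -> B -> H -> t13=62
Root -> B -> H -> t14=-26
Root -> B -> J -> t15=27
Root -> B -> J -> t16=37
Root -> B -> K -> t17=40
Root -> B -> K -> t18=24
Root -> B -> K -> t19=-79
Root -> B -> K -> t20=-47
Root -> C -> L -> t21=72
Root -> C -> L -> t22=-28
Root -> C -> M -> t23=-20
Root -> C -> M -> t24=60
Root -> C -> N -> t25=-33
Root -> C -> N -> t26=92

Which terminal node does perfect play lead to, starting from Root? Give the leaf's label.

t24

D (Wren): max(-15, 8) = 8
E (Wren): max(8, 26) = 26
F (Wren): max(93, -32, 70, 79) = 93
A (Ines): min(8, 26, 93) = 8
G (Wren): max(-10, 60) = 60
H (Wren): max(83, 73, 62, -26) = 83
J (Wren): max(27, 37) = 37
K (Wren): max(40, 24, -79, -47) = 40
B (Ines): min(60, 83, 37, 40) = 37
L (Wren): max(72, -28) = 72
M (Wren): max(-20, 60) = 60
N (Wren): max(-33, 92) = 92
C (Ines): min(72, 60, 92) = 60
Root (Wren): max(8, 37, 60) = 60
At Root, Wren picks C (highest: 60).
At C, Ines picks M (lowest: 60).
At M, Wren picks t24 (highest: 60).
Terminal value 60.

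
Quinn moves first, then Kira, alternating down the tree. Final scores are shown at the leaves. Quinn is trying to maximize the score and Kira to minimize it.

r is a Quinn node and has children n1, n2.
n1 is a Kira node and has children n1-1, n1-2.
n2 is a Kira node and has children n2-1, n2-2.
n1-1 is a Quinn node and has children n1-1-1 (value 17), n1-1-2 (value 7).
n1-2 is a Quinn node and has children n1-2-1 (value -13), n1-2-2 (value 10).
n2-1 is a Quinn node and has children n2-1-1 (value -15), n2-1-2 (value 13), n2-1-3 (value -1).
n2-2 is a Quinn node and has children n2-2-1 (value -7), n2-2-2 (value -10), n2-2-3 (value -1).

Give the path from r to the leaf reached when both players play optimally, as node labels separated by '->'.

n1-1 (Quinn): max(17, 7) = 17
n1-2 (Quinn): max(-13, 10) = 10
n1 (Kira): min(17, 10) = 10
n2-1 (Quinn): max(-15, 13, -1) = 13
n2-2 (Quinn): max(-7, -10, -1) = -1
n2 (Kira): min(13, -1) = -1
r (Quinn): max(10, -1) = 10
At r, Quinn picks n1 (highest: 10).
At n1, Kira picks n1-2 (lowest: 10).
At n1-2, Quinn picks n1-2-2 (highest: 10).
Terminal value 10.

r -> n1 -> n1-2 -> n1-2-2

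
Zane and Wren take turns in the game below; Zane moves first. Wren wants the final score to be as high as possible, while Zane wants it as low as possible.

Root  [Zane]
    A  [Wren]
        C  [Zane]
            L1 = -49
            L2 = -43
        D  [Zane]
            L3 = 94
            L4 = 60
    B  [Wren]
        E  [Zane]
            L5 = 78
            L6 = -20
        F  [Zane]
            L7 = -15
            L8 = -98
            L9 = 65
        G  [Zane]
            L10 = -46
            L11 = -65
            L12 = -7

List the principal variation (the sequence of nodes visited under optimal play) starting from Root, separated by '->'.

Root -> B -> E -> L6

C (Zane): min(-49, -43) = -49
D (Zane): min(94, 60) = 60
A (Wren): max(-49, 60) = 60
E (Zane): min(78, -20) = -20
F (Zane): min(-15, -98, 65) = -98
G (Zane): min(-46, -65, -7) = -65
B (Wren): max(-20, -98, -65) = -20
Root (Zane): min(60, -20) = -20
At Root, Zane picks B (lowest: -20).
At B, Wren picks E (highest: -20).
At E, Zane picks L6 (lowest: -20).
Terminal value -20.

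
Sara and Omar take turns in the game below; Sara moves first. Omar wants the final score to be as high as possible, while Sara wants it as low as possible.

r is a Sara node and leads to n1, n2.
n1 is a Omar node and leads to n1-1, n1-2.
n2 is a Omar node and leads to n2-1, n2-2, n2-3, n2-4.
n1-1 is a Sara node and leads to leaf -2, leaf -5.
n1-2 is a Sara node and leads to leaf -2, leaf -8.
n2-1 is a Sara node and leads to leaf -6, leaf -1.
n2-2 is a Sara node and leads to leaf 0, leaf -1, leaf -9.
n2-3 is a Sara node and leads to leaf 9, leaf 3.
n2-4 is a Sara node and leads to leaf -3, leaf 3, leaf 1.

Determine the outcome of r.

n1-1 (Sara): min(-2, -5) = -5
n1-2 (Sara): min(-2, -8) = -8
n1 (Omar): max(-5, -8) = -5
n2-1 (Sara): min(-6, -1) = -6
n2-2 (Sara): min(0, -1, -9) = -9
n2-3 (Sara): min(9, 3) = 3
n2-4 (Sara): min(-3, 3, 1) = -3
n2 (Omar): max(-6, -9, 3, -3) = 3
r (Sara): min(-5, 3) = -5

-5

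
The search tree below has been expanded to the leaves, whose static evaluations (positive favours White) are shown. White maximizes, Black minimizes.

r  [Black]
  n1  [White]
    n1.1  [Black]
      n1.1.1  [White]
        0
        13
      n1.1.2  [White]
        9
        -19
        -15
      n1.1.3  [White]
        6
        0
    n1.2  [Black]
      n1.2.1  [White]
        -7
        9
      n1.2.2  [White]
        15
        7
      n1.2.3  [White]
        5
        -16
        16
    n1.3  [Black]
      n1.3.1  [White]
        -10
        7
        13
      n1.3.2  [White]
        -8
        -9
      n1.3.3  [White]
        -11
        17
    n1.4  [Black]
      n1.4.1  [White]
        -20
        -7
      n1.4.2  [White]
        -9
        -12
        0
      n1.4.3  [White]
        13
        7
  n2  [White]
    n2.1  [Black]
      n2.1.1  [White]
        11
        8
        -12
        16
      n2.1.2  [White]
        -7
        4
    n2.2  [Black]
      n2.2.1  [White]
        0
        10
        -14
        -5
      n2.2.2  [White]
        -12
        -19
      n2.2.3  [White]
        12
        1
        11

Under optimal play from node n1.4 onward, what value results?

-7

n1.4.1 (White): max(-20, -7) = -7
n1.4.2 (White): max(-9, -12, 0) = 0
n1.4.3 (White): max(13, 7) = 13
n1.4 (Black): min(-7, 0, 13) = -7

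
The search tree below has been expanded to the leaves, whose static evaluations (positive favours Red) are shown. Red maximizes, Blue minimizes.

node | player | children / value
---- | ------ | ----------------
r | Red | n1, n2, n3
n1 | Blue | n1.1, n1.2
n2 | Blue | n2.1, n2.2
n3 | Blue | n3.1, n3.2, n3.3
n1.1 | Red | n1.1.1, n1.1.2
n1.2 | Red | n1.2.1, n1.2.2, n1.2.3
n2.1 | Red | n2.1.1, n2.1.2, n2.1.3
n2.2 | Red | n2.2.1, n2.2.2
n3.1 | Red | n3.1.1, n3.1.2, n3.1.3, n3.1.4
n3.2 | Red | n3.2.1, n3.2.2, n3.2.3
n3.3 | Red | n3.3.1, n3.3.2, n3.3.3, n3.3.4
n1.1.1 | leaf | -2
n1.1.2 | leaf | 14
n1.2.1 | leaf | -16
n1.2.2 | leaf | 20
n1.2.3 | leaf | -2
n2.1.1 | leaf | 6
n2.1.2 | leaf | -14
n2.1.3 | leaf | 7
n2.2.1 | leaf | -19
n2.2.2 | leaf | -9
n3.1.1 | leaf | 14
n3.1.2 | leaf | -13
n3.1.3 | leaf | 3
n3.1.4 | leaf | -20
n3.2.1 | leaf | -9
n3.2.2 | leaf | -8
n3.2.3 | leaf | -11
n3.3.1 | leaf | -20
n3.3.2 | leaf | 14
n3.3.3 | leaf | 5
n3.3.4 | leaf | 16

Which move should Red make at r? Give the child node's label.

n1.1 (Red): max(-2, 14) = 14
n1.2 (Red): max(-16, 20, -2) = 20
n1 (Blue): min(14, 20) = 14
n2.1 (Red): max(6, -14, 7) = 7
n2.2 (Red): max(-19, -9) = -9
n2 (Blue): min(7, -9) = -9
n3.1 (Red): max(14, -13, 3, -20) = 14
n3.2 (Red): max(-9, -8, -11) = -8
n3.3 (Red): max(-20, 14, 5, 16) = 16
n3 (Blue): min(14, -8, 16) = -8
r (Red): max(14, -9, -8) = 14
Red at r wants the highest of {n1=14, n2=-9, n3=-8}, so chooses n1.

n1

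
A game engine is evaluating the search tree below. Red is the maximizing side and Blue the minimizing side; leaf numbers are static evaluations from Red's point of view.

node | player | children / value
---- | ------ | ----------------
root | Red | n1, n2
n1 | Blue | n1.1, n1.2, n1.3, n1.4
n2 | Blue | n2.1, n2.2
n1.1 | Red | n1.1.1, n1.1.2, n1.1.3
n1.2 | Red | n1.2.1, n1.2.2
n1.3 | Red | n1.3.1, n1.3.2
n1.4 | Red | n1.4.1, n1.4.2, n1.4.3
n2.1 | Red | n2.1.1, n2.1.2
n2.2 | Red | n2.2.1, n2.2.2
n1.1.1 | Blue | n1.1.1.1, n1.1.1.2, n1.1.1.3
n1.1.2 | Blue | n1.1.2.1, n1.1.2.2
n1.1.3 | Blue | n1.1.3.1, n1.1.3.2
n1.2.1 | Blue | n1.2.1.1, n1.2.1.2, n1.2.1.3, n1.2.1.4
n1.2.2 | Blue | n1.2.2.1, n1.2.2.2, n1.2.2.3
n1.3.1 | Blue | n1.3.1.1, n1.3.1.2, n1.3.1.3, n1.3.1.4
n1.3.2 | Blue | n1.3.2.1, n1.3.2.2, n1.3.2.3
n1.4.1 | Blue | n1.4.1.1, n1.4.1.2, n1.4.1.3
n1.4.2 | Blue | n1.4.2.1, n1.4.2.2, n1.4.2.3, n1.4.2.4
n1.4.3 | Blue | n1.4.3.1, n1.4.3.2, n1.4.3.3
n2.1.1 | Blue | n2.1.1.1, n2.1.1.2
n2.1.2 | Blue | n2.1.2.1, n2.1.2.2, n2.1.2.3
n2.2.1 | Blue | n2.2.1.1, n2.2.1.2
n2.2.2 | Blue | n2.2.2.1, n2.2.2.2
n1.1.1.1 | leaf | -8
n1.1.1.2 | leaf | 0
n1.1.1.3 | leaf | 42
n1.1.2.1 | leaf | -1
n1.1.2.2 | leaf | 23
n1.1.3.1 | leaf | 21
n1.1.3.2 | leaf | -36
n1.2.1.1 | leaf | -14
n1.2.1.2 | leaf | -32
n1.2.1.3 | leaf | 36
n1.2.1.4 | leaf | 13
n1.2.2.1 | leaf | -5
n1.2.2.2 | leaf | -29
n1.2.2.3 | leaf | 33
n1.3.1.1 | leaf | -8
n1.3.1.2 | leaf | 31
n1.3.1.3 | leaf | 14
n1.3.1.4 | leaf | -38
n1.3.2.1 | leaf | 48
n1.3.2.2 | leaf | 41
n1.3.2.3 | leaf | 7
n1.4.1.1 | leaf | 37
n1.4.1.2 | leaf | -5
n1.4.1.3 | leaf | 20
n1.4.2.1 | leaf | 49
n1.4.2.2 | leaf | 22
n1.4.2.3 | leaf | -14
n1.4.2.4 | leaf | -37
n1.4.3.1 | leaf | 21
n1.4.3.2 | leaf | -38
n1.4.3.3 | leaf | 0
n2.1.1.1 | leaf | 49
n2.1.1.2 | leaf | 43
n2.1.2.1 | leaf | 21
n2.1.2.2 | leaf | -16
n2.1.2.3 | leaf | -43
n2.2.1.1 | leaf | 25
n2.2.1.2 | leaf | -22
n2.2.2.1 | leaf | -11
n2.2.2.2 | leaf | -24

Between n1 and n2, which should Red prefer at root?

n1.1.1 (Blue): min(-8, 0, 42) = -8
n1.1.2 (Blue): min(-1, 23) = -1
n1.1.3 (Blue): min(21, -36) = -36
n1.1 (Red): max(-8, -1, -36) = -1
n1.2.1 (Blue): min(-14, -32, 36, 13) = -32
n1.2.2 (Blue): min(-5, -29, 33) = -29
n1.2 (Red): max(-32, -29) = -29
n1.3.1 (Blue): min(-8, 31, 14, -38) = -38
n1.3.2 (Blue): min(48, 41, 7) = 7
n1.3 (Red): max(-38, 7) = 7
n1.4.1 (Blue): min(37, -5, 20) = -5
n1.4.2 (Blue): min(49, 22, -14, -37) = -37
n1.4.3 (Blue): min(21, -38, 0) = -38
n1.4 (Red): max(-5, -37, -38) = -5
n1 (Blue): min(-1, -29, 7, -5) = -29
n2.1.1 (Blue): min(49, 43) = 43
n2.1.2 (Blue): min(21, -16, -43) = -43
n2.1 (Red): max(43, -43) = 43
n2.2.1 (Blue): min(25, -22) = -22
n2.2.2 (Blue): min(-11, -24) = -24
n2.2 (Red): max(-22, -24) = -22
n2 (Blue): min(43, -22) = -22
Red prefers the higher value; n1=-29, n2=-22. n2 is better since -22 > -29.

n2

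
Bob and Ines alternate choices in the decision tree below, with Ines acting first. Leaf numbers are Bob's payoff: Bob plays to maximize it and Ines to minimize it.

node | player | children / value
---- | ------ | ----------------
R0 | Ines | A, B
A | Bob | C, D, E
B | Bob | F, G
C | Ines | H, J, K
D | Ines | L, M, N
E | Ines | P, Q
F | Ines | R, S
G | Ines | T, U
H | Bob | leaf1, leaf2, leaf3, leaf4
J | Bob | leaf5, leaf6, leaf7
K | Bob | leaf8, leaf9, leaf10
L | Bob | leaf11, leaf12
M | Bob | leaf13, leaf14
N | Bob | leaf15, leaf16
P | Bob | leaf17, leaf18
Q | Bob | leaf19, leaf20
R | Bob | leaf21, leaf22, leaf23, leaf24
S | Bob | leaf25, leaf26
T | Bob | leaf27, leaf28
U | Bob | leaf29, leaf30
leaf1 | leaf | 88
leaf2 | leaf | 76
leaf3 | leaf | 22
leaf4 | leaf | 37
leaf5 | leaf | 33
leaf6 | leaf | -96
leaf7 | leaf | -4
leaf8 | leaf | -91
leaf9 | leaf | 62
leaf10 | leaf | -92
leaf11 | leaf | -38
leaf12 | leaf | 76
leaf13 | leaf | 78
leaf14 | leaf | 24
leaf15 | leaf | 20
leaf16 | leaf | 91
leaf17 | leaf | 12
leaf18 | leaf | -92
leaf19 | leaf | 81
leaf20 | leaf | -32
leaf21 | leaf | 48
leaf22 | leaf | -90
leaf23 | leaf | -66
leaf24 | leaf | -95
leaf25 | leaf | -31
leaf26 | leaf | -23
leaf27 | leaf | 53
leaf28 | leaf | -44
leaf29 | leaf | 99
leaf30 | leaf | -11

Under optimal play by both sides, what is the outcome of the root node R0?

53

H (Bob): max(88, 76, 22, 37) = 88
J (Bob): max(33, -96, -4) = 33
K (Bob): max(-91, 62, -92) = 62
C (Ines): min(88, 33, 62) = 33
L (Bob): max(-38, 76) = 76
M (Bob): max(78, 24) = 78
N (Bob): max(20, 91) = 91
D (Ines): min(76, 78, 91) = 76
P (Bob): max(12, -92) = 12
Q (Bob): max(81, -32) = 81
E (Ines): min(12, 81) = 12
A (Bob): max(33, 76, 12) = 76
R (Bob): max(48, -90, -66, -95) = 48
S (Bob): max(-31, -23) = -23
F (Ines): min(48, -23) = -23
T (Bob): max(53, -44) = 53
U (Bob): max(99, -11) = 99
G (Ines): min(53, 99) = 53
B (Bob): max(-23, 53) = 53
R0 (Ines): min(76, 53) = 53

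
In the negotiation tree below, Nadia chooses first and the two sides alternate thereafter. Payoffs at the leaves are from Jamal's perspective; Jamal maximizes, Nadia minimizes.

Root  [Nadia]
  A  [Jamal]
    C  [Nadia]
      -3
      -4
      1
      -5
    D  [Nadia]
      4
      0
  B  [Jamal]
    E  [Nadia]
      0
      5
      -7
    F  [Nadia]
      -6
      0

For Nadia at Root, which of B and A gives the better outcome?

B

E (Nadia): min(0, 5, -7) = -7
F (Nadia): min(-6, 0) = -6
B (Jamal): max(-7, -6) = -6
C (Nadia): min(-3, -4, 1, -5) = -5
D (Nadia): min(4, 0) = 0
A (Jamal): max(-5, 0) = 0
Nadia prefers the lower value; B=-6, A=0. B is better since -6 < 0.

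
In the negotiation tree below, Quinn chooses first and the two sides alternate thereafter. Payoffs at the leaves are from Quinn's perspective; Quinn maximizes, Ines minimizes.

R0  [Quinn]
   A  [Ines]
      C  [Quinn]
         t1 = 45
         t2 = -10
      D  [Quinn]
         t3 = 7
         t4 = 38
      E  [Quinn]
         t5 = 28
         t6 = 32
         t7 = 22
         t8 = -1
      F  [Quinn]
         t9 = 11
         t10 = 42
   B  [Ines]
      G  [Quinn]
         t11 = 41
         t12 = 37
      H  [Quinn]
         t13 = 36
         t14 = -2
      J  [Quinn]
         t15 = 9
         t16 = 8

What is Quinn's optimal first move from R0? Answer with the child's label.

C (Quinn): max(45, -10) = 45
D (Quinn): max(7, 38) = 38
E (Quinn): max(28, 32, 22, -1) = 32
F (Quinn): max(11, 42) = 42
A (Ines): min(45, 38, 32, 42) = 32
G (Quinn): max(41, 37) = 41
H (Quinn): max(36, -2) = 36
J (Quinn): max(9, 8) = 9
B (Ines): min(41, 36, 9) = 9
R0 (Quinn): max(32, 9) = 32
Quinn at R0 wants the highest of {A=32, B=9}, so chooses A.

A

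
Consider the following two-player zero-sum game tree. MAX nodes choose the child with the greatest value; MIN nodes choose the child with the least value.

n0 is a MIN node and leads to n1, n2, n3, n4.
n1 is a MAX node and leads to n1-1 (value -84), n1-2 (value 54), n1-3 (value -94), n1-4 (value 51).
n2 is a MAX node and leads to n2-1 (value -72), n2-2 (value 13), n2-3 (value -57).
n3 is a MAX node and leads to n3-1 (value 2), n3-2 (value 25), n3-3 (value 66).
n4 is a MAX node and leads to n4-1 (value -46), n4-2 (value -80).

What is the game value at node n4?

n4 (MAX): max(-46, -80) = -46

-46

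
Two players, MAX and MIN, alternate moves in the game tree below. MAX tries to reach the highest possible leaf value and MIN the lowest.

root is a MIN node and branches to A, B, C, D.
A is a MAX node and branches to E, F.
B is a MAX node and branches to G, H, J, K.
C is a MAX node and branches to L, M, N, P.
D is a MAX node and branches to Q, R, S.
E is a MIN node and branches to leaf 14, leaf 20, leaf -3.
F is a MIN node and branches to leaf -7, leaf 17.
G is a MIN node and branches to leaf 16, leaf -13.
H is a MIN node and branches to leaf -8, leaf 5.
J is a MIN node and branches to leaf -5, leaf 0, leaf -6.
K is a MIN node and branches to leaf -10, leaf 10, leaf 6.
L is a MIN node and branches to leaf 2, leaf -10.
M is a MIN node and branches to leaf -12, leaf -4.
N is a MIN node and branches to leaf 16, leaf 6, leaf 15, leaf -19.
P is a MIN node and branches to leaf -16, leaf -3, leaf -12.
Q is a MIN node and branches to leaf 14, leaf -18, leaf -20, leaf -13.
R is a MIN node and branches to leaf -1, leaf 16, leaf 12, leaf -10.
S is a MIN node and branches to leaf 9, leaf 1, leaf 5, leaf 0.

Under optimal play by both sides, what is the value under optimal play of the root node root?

-10

E (MIN): min(14, 20, -3) = -3
F (MIN): min(-7, 17) = -7
A (MAX): max(-3, -7) = -3
G (MIN): min(16, -13) = -13
H (MIN): min(-8, 5) = -8
J (MIN): min(-5, 0, -6) = -6
K (MIN): min(-10, 10, 6) = -10
B (MAX): max(-13, -8, -6, -10) = -6
L (MIN): min(2, -10) = -10
M (MIN): min(-12, -4) = -12
N (MIN): min(16, 6, 15, -19) = -19
P (MIN): min(-16, -3, -12) = -16
C (MAX): max(-10, -12, -19, -16) = -10
Q (MIN): min(14, -18, -20, -13) = -20
R (MIN): min(-1, 16, 12, -10) = -10
S (MIN): min(9, 1, 5, 0) = 0
D (MAX): max(-20, -10, 0) = 0
root (MIN): min(-3, -6, -10, 0) = -10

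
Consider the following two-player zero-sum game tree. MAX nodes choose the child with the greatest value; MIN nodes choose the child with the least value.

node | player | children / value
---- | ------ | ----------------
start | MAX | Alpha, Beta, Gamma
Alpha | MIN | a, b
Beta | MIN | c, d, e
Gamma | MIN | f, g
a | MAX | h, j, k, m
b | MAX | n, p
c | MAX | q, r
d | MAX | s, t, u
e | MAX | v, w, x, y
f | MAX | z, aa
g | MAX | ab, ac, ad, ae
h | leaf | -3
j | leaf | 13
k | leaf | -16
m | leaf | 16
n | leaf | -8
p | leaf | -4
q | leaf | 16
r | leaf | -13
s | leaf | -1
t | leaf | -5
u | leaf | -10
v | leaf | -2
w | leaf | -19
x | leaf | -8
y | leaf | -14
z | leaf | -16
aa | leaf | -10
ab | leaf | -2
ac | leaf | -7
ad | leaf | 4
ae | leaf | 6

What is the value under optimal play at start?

-2

a (MAX): max(-3, 13, -16, 16) = 16
b (MAX): max(-8, -4) = -4
Alpha (MIN): min(16, -4) = -4
c (MAX): max(16, -13) = 16
d (MAX): max(-1, -5, -10) = -1
e (MAX): max(-2, -19, -8, -14) = -2
Beta (MIN): min(16, -1, -2) = -2
f (MAX): max(-16, -10) = -10
g (MAX): max(-2, -7, 4, 6) = 6
Gamma (MIN): min(-10, 6) = -10
start (MAX): max(-4, -2, -10) = -2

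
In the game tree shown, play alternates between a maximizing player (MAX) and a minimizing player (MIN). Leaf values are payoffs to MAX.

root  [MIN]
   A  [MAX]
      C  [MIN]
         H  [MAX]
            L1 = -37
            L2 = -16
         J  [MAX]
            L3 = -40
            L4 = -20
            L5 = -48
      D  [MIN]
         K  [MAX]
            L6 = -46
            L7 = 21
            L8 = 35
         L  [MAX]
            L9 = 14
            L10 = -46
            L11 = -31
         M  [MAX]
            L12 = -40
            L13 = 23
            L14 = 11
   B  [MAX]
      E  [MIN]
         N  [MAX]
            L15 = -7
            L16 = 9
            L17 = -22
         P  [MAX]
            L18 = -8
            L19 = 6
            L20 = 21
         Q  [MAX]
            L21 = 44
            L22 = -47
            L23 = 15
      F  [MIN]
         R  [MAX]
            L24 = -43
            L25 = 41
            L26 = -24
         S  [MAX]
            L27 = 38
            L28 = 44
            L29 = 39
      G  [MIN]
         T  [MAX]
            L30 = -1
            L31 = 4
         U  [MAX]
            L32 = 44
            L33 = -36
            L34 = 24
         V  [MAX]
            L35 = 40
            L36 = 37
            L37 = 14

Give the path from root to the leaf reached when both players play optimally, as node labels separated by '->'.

H (MAX): max(-37, -16) = -16
J (MAX): max(-40, -20, -48) = -20
C (MIN): min(-16, -20) = -20
K (MAX): max(-46, 21, 35) = 35
L (MAX): max(14, -46, -31) = 14
M (MAX): max(-40, 23, 11) = 23
D (MIN): min(35, 14, 23) = 14
A (MAX): max(-20, 14) = 14
N (MAX): max(-7, 9, -22) = 9
P (MAX): max(-8, 6, 21) = 21
Q (MAX): max(44, -47, 15) = 44
E (MIN): min(9, 21, 44) = 9
R (MAX): max(-43, 41, -24) = 41
S (MAX): max(38, 44, 39) = 44
F (MIN): min(41, 44) = 41
T (MAX): max(-1, 4) = 4
U (MAX): max(44, -36, 24) = 44
V (MAX): max(40, 37, 14) = 40
G (MIN): min(4, 44, 40) = 4
B (MAX): max(9, 41, 4) = 41
root (MIN): min(14, 41) = 14
At root, MIN picks A (lowest: 14).
At A, MAX picks D (highest: 14).
At D, MIN picks L (lowest: 14).
At L, MAX picks L9 (highest: 14).
Terminal value 14.

root -> A -> D -> L -> L9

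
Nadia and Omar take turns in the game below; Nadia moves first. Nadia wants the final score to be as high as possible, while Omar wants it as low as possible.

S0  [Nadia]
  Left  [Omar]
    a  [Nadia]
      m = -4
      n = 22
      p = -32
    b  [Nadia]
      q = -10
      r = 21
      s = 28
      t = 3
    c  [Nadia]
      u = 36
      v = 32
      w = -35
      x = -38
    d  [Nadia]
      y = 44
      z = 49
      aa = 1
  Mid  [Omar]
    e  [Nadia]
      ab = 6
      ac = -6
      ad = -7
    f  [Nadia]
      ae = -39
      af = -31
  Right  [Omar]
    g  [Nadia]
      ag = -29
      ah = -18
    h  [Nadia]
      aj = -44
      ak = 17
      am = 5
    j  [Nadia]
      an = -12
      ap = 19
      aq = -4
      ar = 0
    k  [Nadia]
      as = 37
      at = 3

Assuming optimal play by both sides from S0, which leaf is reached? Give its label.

a (Nadia): max(-4, 22, -32) = 22
b (Nadia): max(-10, 21, 28, 3) = 28
c (Nadia): max(36, 32, -35, -38) = 36
d (Nadia): max(44, 49, 1) = 49
Left (Omar): min(22, 28, 36, 49) = 22
e (Nadia): max(6, -6, -7) = 6
f (Nadia): max(-39, -31) = -31
Mid (Omar): min(6, -31) = -31
g (Nadia): max(-29, -18) = -18
h (Nadia): max(-44, 17, 5) = 17
j (Nadia): max(-12, 19, -4, 0) = 19
k (Nadia): max(37, 3) = 37
Right (Omar): min(-18, 17, 19, 37) = -18
S0 (Nadia): max(22, -31, -18) = 22
At S0, Nadia picks Left (highest: 22).
At Left, Omar picks a (lowest: 22).
At a, Nadia picks n (highest: 22).
Terminal value 22.

n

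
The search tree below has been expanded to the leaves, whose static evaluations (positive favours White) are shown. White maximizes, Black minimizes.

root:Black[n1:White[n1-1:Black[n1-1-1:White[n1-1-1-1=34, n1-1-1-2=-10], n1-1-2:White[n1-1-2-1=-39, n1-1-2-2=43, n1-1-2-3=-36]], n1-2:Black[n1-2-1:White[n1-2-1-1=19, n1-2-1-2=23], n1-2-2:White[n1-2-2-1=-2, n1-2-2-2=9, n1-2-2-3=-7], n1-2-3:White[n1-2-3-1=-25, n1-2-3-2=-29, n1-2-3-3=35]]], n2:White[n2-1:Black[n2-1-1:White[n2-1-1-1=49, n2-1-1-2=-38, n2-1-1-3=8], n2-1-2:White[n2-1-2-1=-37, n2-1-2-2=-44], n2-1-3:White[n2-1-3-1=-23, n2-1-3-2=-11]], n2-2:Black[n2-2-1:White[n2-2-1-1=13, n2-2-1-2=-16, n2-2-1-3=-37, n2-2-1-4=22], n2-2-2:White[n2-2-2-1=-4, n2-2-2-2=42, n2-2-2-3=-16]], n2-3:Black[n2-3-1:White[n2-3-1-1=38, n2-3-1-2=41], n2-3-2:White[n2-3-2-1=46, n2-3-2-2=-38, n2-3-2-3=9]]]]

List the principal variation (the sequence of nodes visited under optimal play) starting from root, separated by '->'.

n1-1-1 (White): max(34, -10) = 34
n1-1-2 (White): max(-39, 43, -36) = 43
n1-1 (Black): min(34, 43) = 34
n1-2-1 (White): max(19, 23) = 23
n1-2-2 (White): max(-2, 9, -7) = 9
n1-2-3 (White): max(-25, -29, 35) = 35
n1-2 (Black): min(23, 9, 35) = 9
n1 (White): max(34, 9) = 34
n2-1-1 (White): max(49, -38, 8) = 49
n2-1-2 (White): max(-37, -44) = -37
n2-1-3 (White): max(-23, -11) = -11
n2-1 (Black): min(49, -37, -11) = -37
n2-2-1 (White): max(13, -16, -37, 22) = 22
n2-2-2 (White): max(-4, 42, -16) = 42
n2-2 (Black): min(22, 42) = 22
n2-3-1 (White): max(38, 41) = 41
n2-3-2 (White): max(46, -38, 9) = 46
n2-3 (Black): min(41, 46) = 41
n2 (White): max(-37, 22, 41) = 41
root (Black): min(34, 41) = 34
At root, Black picks n1 (lowest: 34).
At n1, White picks n1-1 (highest: 34).
At n1-1, Black picks n1-1-1 (lowest: 34).
At n1-1-1, White picks n1-1-1-1 (highest: 34).
Terminal value 34.

root -> n1 -> n1-1 -> n1-1-1 -> n1-1-1-1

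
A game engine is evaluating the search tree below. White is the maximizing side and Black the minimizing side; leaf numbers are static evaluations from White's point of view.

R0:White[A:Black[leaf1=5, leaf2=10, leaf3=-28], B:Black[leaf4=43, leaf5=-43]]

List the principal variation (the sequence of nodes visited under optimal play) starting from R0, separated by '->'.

R0 -> A -> leaf3

A (Black): min(5, 10, -28) = -28
B (Black): min(43, -43) = -43
R0 (White): max(-28, -43) = -28
At R0, White picks A (highest: -28).
At A, Black picks leaf3 (lowest: -28).
Terminal value -28.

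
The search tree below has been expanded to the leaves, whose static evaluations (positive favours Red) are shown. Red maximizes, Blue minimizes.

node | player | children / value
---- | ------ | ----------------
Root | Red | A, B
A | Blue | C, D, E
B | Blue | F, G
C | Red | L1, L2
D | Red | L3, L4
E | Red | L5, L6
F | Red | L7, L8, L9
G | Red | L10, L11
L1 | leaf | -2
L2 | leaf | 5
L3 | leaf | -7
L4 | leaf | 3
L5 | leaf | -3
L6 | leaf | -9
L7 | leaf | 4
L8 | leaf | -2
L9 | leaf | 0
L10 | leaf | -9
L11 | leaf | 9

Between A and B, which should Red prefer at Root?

B

C (Red): max(-2, 5) = 5
D (Red): max(-7, 3) = 3
E (Red): max(-3, -9) = -3
A (Blue): min(5, 3, -3) = -3
F (Red): max(4, -2, 0) = 4
G (Red): max(-9, 9) = 9
B (Blue): min(4, 9) = 4
Red prefers the higher value; A=-3, B=4. B is better since 4 > -3.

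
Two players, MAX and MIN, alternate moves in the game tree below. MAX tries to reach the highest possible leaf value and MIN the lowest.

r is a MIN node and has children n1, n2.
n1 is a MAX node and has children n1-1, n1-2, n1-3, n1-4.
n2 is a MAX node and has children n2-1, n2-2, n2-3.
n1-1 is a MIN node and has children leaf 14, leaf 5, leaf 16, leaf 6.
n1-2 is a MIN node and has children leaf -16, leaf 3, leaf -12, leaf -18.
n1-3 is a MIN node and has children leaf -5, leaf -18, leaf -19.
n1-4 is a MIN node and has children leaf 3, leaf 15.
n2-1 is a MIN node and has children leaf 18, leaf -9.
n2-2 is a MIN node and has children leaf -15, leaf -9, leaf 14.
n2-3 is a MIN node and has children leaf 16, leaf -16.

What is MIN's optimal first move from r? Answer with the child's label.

n2

n1-1 (MIN): min(14, 5, 16, 6) = 5
n1-2 (MIN): min(-16, 3, -12, -18) = -18
n1-3 (MIN): min(-5, -18, -19) = -19
n1-4 (MIN): min(3, 15) = 3
n1 (MAX): max(5, -18, -19, 3) = 5
n2-1 (MIN): min(18, -9) = -9
n2-2 (MIN): min(-15, -9, 14) = -15
n2-3 (MIN): min(16, -16) = -16
n2 (MAX): max(-9, -15, -16) = -9
r (MIN): min(5, -9) = -9
MIN at r wants the lowest of {n1=5, n2=-9}, so chooses n2.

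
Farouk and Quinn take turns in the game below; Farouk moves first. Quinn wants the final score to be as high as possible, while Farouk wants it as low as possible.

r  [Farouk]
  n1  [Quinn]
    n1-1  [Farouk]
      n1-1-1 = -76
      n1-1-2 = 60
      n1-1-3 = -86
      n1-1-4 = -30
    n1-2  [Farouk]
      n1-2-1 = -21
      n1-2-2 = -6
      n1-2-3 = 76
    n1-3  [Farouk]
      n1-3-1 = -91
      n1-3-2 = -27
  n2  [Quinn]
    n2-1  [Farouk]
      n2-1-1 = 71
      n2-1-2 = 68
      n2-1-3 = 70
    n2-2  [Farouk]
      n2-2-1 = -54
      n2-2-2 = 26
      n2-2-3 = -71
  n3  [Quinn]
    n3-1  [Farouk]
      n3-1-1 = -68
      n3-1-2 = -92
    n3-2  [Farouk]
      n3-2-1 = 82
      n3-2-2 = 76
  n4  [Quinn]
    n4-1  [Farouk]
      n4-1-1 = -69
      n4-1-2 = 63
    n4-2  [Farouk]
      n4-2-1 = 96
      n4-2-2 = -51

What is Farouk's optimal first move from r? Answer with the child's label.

n4

n1-1 (Farouk): min(-76, 60, -86, -30) = -86
n1-2 (Farouk): min(-21, -6, 76) = -21
n1-3 (Farouk): min(-91, -27) = -91
n1 (Quinn): max(-86, -21, -91) = -21
n2-1 (Farouk): min(71, 68, 70) = 68
n2-2 (Farouk): min(-54, 26, -71) = -71
n2 (Quinn): max(68, -71) = 68
n3-1 (Farouk): min(-68, -92) = -92
n3-2 (Farouk): min(82, 76) = 76
n3 (Quinn): max(-92, 76) = 76
n4-1 (Farouk): min(-69, 63) = -69
n4-2 (Farouk): min(96, -51) = -51
n4 (Quinn): max(-69, -51) = -51
r (Farouk): min(-21, 68, 76, -51) = -51
Farouk at r wants the lowest of {n1=-21, n2=68, n3=76, n4=-51}, so chooses n4.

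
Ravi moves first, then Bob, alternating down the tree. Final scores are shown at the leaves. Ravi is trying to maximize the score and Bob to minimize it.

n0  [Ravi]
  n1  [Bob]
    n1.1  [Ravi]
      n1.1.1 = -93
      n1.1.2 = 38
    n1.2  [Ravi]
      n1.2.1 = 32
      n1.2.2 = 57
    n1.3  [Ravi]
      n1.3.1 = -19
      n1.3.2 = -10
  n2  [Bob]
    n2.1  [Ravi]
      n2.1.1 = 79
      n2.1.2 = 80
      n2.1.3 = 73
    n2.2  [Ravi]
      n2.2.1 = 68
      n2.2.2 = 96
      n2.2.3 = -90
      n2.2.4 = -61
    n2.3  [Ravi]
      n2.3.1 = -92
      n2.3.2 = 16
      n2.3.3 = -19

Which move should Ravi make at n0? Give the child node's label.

n1.1 (Ravi): max(-93, 38) = 38
n1.2 (Ravi): max(32, 57) = 57
n1.3 (Ravi): max(-19, -10) = -10
n1 (Bob): min(38, 57, -10) = -10
n2.1 (Ravi): max(79, 80, 73) = 80
n2.2 (Ravi): max(68, 96, -90, -61) = 96
n2.3 (Ravi): max(-92, 16, -19) = 16
n2 (Bob): min(80, 96, 16) = 16
n0 (Ravi): max(-10, 16) = 16
Ravi at n0 wants the highest of {n1=-10, n2=16}, so chooses n2.

n2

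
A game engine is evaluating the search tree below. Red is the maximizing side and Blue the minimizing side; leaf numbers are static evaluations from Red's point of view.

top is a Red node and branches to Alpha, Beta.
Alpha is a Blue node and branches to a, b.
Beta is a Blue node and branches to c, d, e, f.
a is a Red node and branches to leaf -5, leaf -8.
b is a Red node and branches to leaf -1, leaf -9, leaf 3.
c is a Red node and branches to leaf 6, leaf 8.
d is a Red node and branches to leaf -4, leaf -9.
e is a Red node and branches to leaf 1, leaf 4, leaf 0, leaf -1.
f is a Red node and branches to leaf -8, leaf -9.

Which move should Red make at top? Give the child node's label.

Alpha

a (Red): max(-5, -8) = -5
b (Red): max(-1, -9, 3) = 3
Alpha (Blue): min(-5, 3) = -5
c (Red): max(6, 8) = 8
d (Red): max(-4, -9) = -4
e (Red): max(1, 4, 0, -1) = 4
f (Red): max(-8, -9) = -8
Beta (Blue): min(8, -4, 4, -8) = -8
top (Red): max(-5, -8) = -5
Red at top wants the highest of {Alpha=-5, Beta=-8}, so chooses Alpha.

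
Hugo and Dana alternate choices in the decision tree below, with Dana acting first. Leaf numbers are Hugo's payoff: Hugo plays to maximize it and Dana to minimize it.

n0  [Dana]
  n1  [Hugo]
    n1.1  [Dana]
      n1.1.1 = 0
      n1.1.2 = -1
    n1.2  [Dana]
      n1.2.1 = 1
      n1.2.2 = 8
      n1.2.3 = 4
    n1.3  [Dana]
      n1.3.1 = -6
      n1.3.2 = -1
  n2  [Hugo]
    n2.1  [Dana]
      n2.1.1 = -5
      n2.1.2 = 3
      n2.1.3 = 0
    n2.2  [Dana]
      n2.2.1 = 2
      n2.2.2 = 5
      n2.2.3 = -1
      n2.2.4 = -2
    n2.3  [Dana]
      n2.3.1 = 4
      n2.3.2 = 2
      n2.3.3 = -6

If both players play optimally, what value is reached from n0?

n1.1 (Dana): min(0, -1) = -1
n1.2 (Dana): min(1, 8, 4) = 1
n1.3 (Dana): min(-6, -1) = -6
n1 (Hugo): max(-1, 1, -6) = 1
n2.1 (Dana): min(-5, 3, 0) = -5
n2.2 (Dana): min(2, 5, -1, -2) = -2
n2.3 (Dana): min(4, 2, -6) = -6
n2 (Hugo): max(-5, -2, -6) = -2
n0 (Dana): min(1, -2) = -2

-2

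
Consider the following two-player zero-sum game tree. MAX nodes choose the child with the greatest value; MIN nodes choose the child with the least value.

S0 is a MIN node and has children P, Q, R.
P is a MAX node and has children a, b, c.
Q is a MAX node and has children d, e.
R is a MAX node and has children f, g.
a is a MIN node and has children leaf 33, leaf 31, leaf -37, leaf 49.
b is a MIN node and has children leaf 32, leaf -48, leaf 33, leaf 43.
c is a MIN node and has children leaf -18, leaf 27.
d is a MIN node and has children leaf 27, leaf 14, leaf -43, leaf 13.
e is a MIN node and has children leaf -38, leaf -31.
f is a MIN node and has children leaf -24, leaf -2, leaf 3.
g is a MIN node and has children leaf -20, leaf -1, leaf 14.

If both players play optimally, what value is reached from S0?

a (MIN): min(33, 31, -37, 49) = -37
b (MIN): min(32, -48, 33, 43) = -48
c (MIN): min(-18, 27) = -18
P (MAX): max(-37, -48, -18) = -18
d (MIN): min(27, 14, -43, 13) = -43
e (MIN): min(-38, -31) = -38
Q (MAX): max(-43, -38) = -38
f (MIN): min(-24, -2, 3) = -24
g (MIN): min(-20, -1, 14) = -20
R (MAX): max(-24, -20) = -20
S0 (MIN): min(-18, -38, -20) = -38

-38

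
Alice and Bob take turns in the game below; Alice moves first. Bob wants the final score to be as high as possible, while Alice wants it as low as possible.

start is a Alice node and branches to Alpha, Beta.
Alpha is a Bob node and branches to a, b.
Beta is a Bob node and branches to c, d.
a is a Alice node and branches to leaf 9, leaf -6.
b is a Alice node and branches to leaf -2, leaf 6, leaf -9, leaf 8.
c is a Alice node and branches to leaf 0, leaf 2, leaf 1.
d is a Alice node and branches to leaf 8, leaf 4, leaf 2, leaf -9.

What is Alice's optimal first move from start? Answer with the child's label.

Alpha

a (Alice): min(9, -6) = -6
b (Alice): min(-2, 6, -9, 8) = -9
Alpha (Bob): max(-6, -9) = -6
c (Alice): min(0, 2, 1) = 0
d (Alice): min(8, 4, 2, -9) = -9
Beta (Bob): max(0, -9) = 0
start (Alice): min(-6, 0) = -6
Alice at start wants the lowest of {Alpha=-6, Beta=0}, so chooses Alpha.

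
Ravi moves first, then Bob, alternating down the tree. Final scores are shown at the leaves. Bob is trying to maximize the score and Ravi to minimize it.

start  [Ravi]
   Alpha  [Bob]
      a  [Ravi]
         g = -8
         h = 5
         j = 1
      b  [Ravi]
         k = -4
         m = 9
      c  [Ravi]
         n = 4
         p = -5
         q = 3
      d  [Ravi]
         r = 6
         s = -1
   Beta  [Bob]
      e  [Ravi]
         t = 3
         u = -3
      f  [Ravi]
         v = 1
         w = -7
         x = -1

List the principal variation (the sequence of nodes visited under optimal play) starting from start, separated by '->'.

start -> Beta -> e -> u

a (Ravi): min(-8, 5, 1) = -8
b (Ravi): min(-4, 9) = -4
c (Ravi): min(4, -5, 3) = -5
d (Ravi): min(6, -1) = -1
Alpha (Bob): max(-8, -4, -5, -1) = -1
e (Ravi): min(3, -3) = -3
f (Ravi): min(1, -7, -1) = -7
Beta (Bob): max(-3, -7) = -3
start (Ravi): min(-1, -3) = -3
At start, Ravi picks Beta (lowest: -3).
At Beta, Bob picks e (highest: -3).
At e, Ravi picks u (lowest: -3).
Terminal value -3.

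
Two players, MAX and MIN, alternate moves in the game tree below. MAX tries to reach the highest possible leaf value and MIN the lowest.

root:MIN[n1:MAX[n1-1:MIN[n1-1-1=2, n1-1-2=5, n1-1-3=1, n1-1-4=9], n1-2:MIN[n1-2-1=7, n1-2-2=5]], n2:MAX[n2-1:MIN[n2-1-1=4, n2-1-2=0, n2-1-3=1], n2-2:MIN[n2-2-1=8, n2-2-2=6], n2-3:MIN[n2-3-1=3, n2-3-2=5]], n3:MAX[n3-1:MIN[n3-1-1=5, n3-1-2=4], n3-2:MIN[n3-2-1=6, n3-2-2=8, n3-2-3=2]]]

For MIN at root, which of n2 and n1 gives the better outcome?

n1

n2-1 (MIN): min(4, 0, 1) = 0
n2-2 (MIN): min(8, 6) = 6
n2-3 (MIN): min(3, 5) = 3
n2 (MAX): max(0, 6, 3) = 6
n1-1 (MIN): min(2, 5, 1, 9) = 1
n1-2 (MIN): min(7, 5) = 5
n1 (MAX): max(1, 5) = 5
MIN prefers the lower value; n2=6, n1=5. n1 is better since 5 < 6.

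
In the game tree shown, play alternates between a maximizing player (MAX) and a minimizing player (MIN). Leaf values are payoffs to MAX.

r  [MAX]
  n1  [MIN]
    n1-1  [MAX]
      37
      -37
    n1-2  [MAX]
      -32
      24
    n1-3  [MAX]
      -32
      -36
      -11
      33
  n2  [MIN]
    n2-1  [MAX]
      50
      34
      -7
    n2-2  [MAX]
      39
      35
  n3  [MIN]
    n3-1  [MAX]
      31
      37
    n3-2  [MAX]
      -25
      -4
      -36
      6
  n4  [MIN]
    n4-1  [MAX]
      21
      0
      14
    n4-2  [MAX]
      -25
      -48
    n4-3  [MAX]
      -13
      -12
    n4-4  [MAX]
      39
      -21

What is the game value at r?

39

n1-1 (MAX): max(37, -37) = 37
n1-2 (MAX): max(-32, 24) = 24
n1-3 (MAX): max(-32, -36, -11, 33) = 33
n1 (MIN): min(37, 24, 33) = 24
n2-1 (MAX): max(50, 34, -7) = 50
n2-2 (MAX): max(39, 35) = 39
n2 (MIN): min(50, 39) = 39
n3-1 (MAX): max(31, 37) = 37
n3-2 (MAX): max(-25, -4, -36, 6) = 6
n3 (MIN): min(37, 6) = 6
n4-1 (MAX): max(21, 0, 14) = 21
n4-2 (MAX): max(-25, -48) = -25
n4-3 (MAX): max(-13, -12) = -12
n4-4 (MAX): max(39, -21) = 39
n4 (MIN): min(21, -25, -12, 39) = -25
r (MAX): max(24, 39, 6, -25) = 39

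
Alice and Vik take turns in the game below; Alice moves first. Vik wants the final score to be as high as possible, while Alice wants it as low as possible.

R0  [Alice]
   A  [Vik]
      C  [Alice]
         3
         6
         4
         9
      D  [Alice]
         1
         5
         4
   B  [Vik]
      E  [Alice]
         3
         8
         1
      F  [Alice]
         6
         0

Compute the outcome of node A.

C (Alice): min(3, 6, 4, 9) = 3
D (Alice): min(1, 5, 4) = 1
A (Vik): max(3, 1) = 3

3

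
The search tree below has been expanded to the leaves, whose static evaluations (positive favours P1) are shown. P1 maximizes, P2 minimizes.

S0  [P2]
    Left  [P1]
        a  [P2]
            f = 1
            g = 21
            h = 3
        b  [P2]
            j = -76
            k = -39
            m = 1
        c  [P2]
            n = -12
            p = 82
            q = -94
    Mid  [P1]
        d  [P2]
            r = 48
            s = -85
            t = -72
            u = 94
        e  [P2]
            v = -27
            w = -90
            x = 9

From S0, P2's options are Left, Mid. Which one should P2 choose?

Mid

a (P2): min(1, 21, 3) = 1
b (P2): min(-76, -39, 1) = -76
c (P2): min(-12, 82, -94) = -94
Left (P1): max(1, -76, -94) = 1
d (P2): min(48, -85, -72, 94) = -85
e (P2): min(-27, -90, 9) = -90
Mid (P1): max(-85, -90) = -85
S0 (P2): min(1, -85) = -85
P2 at S0 wants the lowest of {Left=1, Mid=-85}, so chooses Mid.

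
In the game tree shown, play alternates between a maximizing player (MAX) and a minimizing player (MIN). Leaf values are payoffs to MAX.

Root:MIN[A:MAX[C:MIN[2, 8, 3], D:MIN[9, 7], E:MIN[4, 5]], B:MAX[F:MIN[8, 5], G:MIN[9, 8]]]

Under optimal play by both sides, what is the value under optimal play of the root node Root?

7

C (MIN): min(2, 8, 3) = 2
D (MIN): min(9, 7) = 7
E (MIN): min(4, 5) = 4
A (MAX): max(2, 7, 4) = 7
F (MIN): min(8, 5) = 5
G (MIN): min(9, 8) = 8
B (MAX): max(5, 8) = 8
Root (MIN): min(7, 8) = 7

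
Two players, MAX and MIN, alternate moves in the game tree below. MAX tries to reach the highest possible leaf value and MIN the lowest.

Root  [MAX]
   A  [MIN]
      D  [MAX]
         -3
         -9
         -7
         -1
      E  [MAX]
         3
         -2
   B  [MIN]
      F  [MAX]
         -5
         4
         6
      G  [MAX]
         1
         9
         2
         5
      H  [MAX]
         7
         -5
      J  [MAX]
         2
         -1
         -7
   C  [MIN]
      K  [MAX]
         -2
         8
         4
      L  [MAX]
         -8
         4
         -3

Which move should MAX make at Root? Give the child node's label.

D (MAX): max(-3, -9, -7, -1) = -1
E (MAX): max(3, -2) = 3
A (MIN): min(-1, 3) = -1
F (MAX): max(-5, 4, 6) = 6
G (MAX): max(1, 9, 2, 5) = 9
H (MAX): max(7, -5) = 7
J (MAX): max(2, -1, -7) = 2
B (MIN): min(6, 9, 7, 2) = 2
K (MAX): max(-2, 8, 4) = 8
L (MAX): max(-8, 4, -3) = 4
C (MIN): min(8, 4) = 4
Root (MAX): max(-1, 2, 4) = 4
MAX at Root wants the highest of {A=-1, B=2, C=4}, so chooses C.

C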